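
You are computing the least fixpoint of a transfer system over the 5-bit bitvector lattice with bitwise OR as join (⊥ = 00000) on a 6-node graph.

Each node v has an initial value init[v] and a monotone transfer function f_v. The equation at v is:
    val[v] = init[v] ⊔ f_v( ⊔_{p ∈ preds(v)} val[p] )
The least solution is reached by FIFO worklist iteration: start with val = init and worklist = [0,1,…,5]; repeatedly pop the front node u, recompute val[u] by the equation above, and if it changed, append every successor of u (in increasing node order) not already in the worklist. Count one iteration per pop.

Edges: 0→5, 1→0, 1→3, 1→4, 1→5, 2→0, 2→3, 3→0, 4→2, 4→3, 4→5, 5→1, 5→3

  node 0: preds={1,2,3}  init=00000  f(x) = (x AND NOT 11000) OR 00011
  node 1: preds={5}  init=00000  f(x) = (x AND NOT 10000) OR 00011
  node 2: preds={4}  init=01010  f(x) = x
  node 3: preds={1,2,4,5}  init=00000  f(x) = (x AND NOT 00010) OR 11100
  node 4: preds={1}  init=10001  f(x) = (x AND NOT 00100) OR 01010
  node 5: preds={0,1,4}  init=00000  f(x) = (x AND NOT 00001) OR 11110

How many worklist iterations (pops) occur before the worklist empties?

14

Iteration log — 14 steps:
  step 1. node 0  ⊔preds=01010  new=00011  old=00000  +wl: 
  step 2. node 1  ⊔preds=00000  new=00011  old=00000  +wl: 0
  step 3. node 2  ⊔preds=10001  new=11011  old=01010  +wl: 
  step 4. node 3  ⊔preds=11011  new=11101  old=00000  +wl: 
  step 5. node 4  ⊔preds=00011  new=11011  old=10001  +wl: 2,3
  step 6. node 5  ⊔preds=11011  new=11110  old=00000  +wl: 1
  step 7. node 0  ⊔preds=11111  new=00111  old=00011  +wl: 5
  step 8. node 2  ⊔preds=11011  new=11011  stable
  step 9. node 3  ⊔preds=11111  new=11101  stable
  step 10. node 1  ⊔preds=11110  new=01111  old=00011  +wl: 0,3,4
  step 11. node 5  ⊔preds=11111  new=11110  stable
  step 12. node 0  ⊔preds=11111  new=00111  stable
  step 13. node 3  ⊔preds=11111  new=11101  stable
  step 14. node 4  ⊔preds=01111  new=11011  stable

Least fixpoint reached:
  node 0: 00111
  node 1: 01111
  node 2: 11011
  node 3: 11101
  node 4: 11011
  node 5: 11110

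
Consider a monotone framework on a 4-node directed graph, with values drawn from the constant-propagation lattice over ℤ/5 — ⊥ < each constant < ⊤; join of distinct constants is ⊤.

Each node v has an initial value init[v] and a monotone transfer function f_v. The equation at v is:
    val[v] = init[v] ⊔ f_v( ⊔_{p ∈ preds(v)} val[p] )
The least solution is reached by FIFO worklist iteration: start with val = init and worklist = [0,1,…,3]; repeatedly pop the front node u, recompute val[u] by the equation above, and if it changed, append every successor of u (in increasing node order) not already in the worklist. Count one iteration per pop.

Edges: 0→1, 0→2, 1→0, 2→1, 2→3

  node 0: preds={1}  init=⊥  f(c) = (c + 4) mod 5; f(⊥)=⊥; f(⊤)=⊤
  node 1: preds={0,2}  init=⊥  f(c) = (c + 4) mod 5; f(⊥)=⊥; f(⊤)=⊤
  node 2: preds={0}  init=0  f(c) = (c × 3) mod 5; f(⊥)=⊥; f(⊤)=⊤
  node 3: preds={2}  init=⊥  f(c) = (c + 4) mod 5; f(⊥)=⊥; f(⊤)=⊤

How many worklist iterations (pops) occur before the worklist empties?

11

Worklist (11 pops):
  #1 pop 0: in=⊥ → ⊥ (no change)
  #2 pop 1: in=0 → 4 (was ⊥); enqueue [0]
  #3 pop 2: in=⊥ → 0 (no change)
  #4 pop 3: in=0 → 4 (was ⊥); enqueue []
  #5 pop 0: in=4 → 3 (was ⊥); enqueue [1,2]
  #6 pop 1: in=⊤ → ⊤ (was 4); enqueue [0]
  #7 pop 2: in=3 → ⊤ (was 0); enqueue [1,3]
  #8 pop 0: in=⊤ → ⊤ (was 3); enqueue [2]
  #9 pop 1: in=⊤ → ⊤ (no change)
  #10 pop 3: in=⊤ → ⊤ (was 4); enqueue []
  #11 pop 2: in=⊤ → ⊤ (no change)

Fixpoint:
  val[0] = ⊤
  val[1] = ⊤
  val[2] = ⊤
  val[3] = ⊤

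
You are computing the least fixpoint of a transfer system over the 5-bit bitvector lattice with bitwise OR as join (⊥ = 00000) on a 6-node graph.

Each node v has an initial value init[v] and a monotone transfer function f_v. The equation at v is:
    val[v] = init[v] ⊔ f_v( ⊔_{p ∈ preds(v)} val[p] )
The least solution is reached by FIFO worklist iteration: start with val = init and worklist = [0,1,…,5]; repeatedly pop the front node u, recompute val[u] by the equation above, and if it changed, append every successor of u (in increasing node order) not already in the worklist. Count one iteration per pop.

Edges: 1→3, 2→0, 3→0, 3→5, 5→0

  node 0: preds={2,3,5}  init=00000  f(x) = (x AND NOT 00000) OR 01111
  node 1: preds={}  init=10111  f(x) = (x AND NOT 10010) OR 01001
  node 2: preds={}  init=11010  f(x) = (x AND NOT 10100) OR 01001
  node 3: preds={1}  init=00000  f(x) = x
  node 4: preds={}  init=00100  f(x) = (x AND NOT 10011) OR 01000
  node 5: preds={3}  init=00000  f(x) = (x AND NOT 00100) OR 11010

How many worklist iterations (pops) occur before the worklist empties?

7

Iteration log — 7 steps:
  step 1. node 0  ⊔preds=11010  new=11111  old=00000  +wl: 
  step 2. node 1  ⊔preds=00000  new=11111  old=10111  +wl: 
  step 3. node 2  ⊔preds=00000  new=11011  old=11010  +wl: 0
  step 4. node 3  ⊔preds=11111  new=11111  old=00000  +wl: 
  step 5. node 4  ⊔preds=00000  new=01100  old=00100  +wl: 
  step 6. node 5  ⊔preds=11111  new=11011  old=00000  +wl: 
  step 7. node 0  ⊔preds=11111  new=11111  stable

Least fixpoint reached:
  node 0: 11111
  node 1: 11111
  node 2: 11011
  node 3: 11111
  node 4: 01100
  node 5: 11011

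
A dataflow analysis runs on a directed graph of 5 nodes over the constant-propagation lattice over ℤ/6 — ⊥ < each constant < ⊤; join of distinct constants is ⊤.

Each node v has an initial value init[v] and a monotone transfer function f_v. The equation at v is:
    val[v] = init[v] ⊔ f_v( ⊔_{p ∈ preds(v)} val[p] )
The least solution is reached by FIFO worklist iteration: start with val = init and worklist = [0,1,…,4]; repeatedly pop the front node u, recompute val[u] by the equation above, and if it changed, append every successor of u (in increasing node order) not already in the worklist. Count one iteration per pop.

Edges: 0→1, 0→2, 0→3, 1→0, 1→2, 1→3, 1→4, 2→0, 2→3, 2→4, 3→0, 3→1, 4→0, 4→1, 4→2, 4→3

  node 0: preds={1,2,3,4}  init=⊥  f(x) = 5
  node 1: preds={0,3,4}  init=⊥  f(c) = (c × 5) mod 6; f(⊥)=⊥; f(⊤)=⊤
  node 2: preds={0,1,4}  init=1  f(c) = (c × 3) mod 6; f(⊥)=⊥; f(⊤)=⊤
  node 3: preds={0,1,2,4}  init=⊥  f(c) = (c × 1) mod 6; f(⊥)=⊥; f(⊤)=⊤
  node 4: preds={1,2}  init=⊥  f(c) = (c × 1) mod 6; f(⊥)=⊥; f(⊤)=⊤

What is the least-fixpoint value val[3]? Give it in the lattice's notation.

Iteration log — 11 steps:
  step 1. node 0  ⊔preds=1  new=5  old=⊥  +wl: 
  step 2. node 1  ⊔preds=5  new=1  old=⊥  +wl: 0
  step 3. node 2  ⊔preds=⊤  new=⊤  old=1  +wl: 
  step 4. node 3  ⊔preds=⊤  new=⊤  old=⊥  +wl: 1
  step 5. node 4  ⊔preds=⊤  new=⊤  old=⊥  +wl: 2,3
  step 6. node 0  ⊔preds=⊤  new=5  stable
  step 7. node 1  ⊔preds=⊤  new=⊤  old=1  +wl: 0,4
  step 8. node 2  ⊔preds=⊤  new=⊤  stable
  step 9. node 3  ⊔preds=⊤  new=⊤  stable
  step 10. node 0  ⊔preds=⊤  new=5  stable
  step 11. node 4  ⊔preds=⊤  new=⊤  stable

Least fixpoint reached:
  node 0: 5
  node 1: ⊤
  node 2: ⊤
  node 3: ⊤
  node 4: ⊤

⊤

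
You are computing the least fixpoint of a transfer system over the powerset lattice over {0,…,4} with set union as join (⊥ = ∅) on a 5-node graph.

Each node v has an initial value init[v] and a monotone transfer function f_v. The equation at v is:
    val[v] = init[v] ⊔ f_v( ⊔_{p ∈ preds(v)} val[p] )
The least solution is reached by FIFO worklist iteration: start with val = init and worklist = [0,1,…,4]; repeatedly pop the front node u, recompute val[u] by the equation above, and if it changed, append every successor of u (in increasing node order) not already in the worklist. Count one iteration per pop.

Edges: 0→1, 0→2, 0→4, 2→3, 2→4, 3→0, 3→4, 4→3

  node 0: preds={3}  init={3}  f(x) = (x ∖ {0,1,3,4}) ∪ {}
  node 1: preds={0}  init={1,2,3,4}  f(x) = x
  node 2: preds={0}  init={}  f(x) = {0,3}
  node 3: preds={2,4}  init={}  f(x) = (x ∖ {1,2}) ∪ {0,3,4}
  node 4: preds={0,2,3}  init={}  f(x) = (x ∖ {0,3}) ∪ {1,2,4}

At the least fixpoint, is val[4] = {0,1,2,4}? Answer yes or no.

Trace (7 dequeues):
  [1] u=0 | in {} | out {3} | ==
  [2] u=1 | in {3} | out {1,2,3,4} | ==
  [3] u=2 | in {3} | out {0,3} | prev {} | push {}
  [4] u=3 | in {0,3} | out {0,3,4} | prev {} | push {0}
  [5] u=4 | in {0,3,4} | out {1,2,4} | prev {} | push {3}
  [6] u=0 | in {0,3,4} | out {3} | ==
  [7] u=3 | in {0,1,2,3,4} | out {0,3,4} | ==

Converged values:
  [0] {3}
  [1] {1,2,3,4}
  [2] {0,3}
  [3] {0,3,4}
  [4] {1,2,4}

no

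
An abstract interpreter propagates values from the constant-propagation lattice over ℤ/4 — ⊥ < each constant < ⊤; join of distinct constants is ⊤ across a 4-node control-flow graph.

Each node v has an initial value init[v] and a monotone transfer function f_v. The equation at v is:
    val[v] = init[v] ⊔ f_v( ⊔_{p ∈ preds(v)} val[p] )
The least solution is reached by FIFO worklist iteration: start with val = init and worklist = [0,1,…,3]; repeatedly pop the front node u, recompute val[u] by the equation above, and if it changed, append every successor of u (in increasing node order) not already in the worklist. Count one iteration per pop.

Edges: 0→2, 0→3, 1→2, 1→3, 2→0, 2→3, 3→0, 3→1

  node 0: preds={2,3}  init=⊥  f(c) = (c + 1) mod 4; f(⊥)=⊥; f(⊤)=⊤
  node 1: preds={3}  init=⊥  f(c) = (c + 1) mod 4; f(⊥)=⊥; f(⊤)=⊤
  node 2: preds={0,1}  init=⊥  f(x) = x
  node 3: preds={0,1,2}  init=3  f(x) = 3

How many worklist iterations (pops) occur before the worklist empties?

8

Iteration log — 8 steps:
  step 1. node 0  ⊔preds=3  new=0  old=⊥  +wl: 
  step 2. node 1  ⊔preds=3  new=0  old=⊥  +wl: 
  step 3. node 2  ⊔preds=0  new=0  old=⊥  +wl: 0
  step 4. node 3  ⊔preds=0  new=3  stable
  step 5. node 0  ⊔preds=⊤  new=⊤  old=0  +wl: 2,3
  step 6. node 2  ⊔preds=⊤  new=⊤  old=0  +wl: 0
  step 7. node 3  ⊔preds=⊤  new=3  stable
  step 8. node 0  ⊔preds=⊤  new=⊤  stable

Least fixpoint reached:
  node 0: ⊤
  node 1: 0
  node 2: ⊤
  node 3: 3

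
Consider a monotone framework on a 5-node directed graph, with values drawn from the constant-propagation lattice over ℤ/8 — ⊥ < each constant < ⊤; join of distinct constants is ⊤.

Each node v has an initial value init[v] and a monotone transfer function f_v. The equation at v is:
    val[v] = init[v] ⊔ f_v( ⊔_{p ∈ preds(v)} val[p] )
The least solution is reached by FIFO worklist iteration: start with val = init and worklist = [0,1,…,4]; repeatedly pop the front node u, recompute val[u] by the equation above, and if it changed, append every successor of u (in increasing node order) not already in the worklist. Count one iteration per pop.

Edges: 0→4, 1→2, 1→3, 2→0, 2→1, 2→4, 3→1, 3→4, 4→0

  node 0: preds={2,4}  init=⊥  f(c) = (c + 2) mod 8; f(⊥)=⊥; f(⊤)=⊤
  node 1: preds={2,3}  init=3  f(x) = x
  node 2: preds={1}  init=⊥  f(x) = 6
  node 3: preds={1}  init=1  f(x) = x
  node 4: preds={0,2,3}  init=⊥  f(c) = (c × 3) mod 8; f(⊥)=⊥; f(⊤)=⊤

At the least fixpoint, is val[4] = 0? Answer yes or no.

Trace (8 dequeues):
  [1] u=0 | in ⊥ | out ⊥ | ==
  [2] u=1 | in 1 | out ⊤ | prev 3 | push {}
  [3] u=2 | in ⊤ | out 6 | prev ⊥ | push {0,1}
  [4] u=3 | in ⊤ | out ⊤ | prev 1 | push {}
  [5] u=4 | in ⊤ | out ⊤ | prev ⊥ | push {}
  [6] u=0 | in ⊤ | out ⊤ | prev ⊥ | push {4}
  [7] u=1 | in ⊤ | out ⊤ | ==
  [8] u=4 | in ⊤ | out ⊤ | ==

Converged values:
  [0] ⊤
  [1] ⊤
  [2] 6
  [3] ⊤
  [4] ⊤

no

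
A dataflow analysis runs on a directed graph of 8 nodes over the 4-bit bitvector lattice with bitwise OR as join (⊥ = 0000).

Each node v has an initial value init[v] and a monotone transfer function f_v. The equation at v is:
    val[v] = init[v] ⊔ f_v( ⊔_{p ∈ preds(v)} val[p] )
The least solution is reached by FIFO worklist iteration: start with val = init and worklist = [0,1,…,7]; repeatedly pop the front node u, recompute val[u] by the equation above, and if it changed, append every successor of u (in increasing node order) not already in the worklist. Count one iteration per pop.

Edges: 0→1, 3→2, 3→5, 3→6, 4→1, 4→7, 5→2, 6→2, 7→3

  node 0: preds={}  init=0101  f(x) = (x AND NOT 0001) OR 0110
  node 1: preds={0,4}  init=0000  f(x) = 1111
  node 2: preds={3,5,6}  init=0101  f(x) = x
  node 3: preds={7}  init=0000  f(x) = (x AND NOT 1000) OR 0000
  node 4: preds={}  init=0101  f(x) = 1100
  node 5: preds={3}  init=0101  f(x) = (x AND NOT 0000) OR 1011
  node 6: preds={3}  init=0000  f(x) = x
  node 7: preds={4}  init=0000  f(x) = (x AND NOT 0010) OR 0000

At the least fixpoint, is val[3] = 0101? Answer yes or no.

yes

Iteration log — 15 steps:
  step 1. node 0  ⊔preds=0000  new=0111  old=0101  +wl: 
  step 2. node 1  ⊔preds=0111  new=1111  old=0000  +wl: 
  step 3. node 2  ⊔preds=0101  new=0101  stable
  step 4. node 3  ⊔preds=0000  new=0000  stable
  step 5. node 4  ⊔preds=0000  new=1101  old=0101  +wl: 1
  step 6. node 5  ⊔preds=0000  new=1111  old=0101  +wl: 2
  step 7. node 6  ⊔preds=0000  new=0000  stable
  step 8. node 7  ⊔preds=1101  new=1101  old=0000  +wl: 3
  step 9. node 1  ⊔preds=1111  new=1111  stable
  step 10. node 2  ⊔preds=1111  new=1111  old=0101  +wl: 
  step 11. node 3  ⊔preds=1101  new=0101  old=0000  +wl: 2,5,6
  step 12. node 2  ⊔preds=1111  new=1111  stable
  step 13. node 5  ⊔preds=0101  new=1111  stable
  step 14. node 6  ⊔preds=0101  new=0101  old=0000  +wl: 2
  step 15. node 2  ⊔preds=1111  new=1111  stable

Least fixpoint reached:
  node 0: 0111
  node 1: 1111
  node 2: 1111
  node 3: 0101
  node 4: 1101
  node 5: 1111
  node 6: 0101
  node 7: 1101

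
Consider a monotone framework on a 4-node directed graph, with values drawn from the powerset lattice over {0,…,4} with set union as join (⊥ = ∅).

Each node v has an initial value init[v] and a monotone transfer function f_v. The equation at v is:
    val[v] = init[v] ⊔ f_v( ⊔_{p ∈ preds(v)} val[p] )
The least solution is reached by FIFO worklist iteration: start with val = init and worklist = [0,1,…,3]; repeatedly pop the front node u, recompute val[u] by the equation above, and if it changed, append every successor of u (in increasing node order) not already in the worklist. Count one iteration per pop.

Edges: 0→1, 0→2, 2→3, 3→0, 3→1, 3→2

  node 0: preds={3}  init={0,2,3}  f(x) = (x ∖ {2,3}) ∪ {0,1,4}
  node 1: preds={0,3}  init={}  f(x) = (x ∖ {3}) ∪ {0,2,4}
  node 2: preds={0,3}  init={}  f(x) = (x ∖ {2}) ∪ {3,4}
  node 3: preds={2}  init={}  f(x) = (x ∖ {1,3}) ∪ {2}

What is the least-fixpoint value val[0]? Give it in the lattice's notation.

{0,1,2,3,4}

Iteration log — 7 steps:
  step 1. node 0  ⊔preds={}  new={0,1,2,3,4}  old={0,2,3}  +wl: 
  step 2. node 1  ⊔preds={0,1,2,3,4}  new={0,1,2,4}  old={}  +wl: 
  step 3. node 2  ⊔preds={0,1,2,3,4}  new={0,1,3,4}  old={}  +wl: 
  step 4. node 3  ⊔preds={0,1,3,4}  new={0,2,4}  old={}  +wl: 0,1,2
  step 5. node 0  ⊔preds={0,2,4}  new={0,1,2,3,4}  stable
  step 6. node 1  ⊔preds={0,1,2,3,4}  new={0,1,2,4}  stable
  step 7. node 2  ⊔preds={0,1,2,3,4}  new={0,1,3,4}  stable

Least fixpoint reached:
  node 0: {0,1,2,3,4}
  node 1: {0,1,2,4}
  node 2: {0,1,3,4}
  node 3: {0,2,4}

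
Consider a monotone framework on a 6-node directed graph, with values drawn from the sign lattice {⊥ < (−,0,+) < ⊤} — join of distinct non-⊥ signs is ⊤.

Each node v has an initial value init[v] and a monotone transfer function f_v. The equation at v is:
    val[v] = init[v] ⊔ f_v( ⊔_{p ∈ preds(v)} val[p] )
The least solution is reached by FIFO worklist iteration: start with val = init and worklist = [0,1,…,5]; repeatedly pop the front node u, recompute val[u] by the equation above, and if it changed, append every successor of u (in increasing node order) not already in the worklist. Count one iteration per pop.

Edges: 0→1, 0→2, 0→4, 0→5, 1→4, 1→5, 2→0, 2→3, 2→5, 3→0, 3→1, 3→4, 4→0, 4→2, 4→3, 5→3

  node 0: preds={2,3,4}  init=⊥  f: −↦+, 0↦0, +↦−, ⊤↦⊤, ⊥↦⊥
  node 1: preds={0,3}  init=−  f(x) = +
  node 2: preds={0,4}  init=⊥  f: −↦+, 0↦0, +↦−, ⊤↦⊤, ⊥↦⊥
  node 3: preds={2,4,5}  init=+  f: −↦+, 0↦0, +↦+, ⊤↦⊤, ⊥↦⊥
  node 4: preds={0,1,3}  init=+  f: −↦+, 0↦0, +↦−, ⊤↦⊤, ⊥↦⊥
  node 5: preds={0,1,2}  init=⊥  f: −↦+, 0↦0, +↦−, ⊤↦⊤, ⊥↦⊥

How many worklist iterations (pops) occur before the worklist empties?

Worklist (12 pops):
  #1 pop 0: in=+ → − (was ⊥); enqueue []
  #2 pop 1: in=⊤ → ⊤ (was −); enqueue []
  #3 pop 2: in=⊤ → ⊤ (was ⊥); enqueue [0]
  #4 pop 3: in=⊤ → ⊤ (was +); enqueue [1]
  #5 pop 4: in=⊤ → ⊤ (was +); enqueue [2,3]
  #6 pop 5: in=⊤ → ⊤ (was ⊥); enqueue []
  #7 pop 0: in=⊤ → ⊤ (was −); enqueue [4,5]
  #8 pop 1: in=⊤ → ⊤ (no change)
  #9 pop 2: in=⊤ → ⊤ (no change)
  #10 pop 3: in=⊤ → ⊤ (no change)
  #11 pop 4: in=⊤ → ⊤ (no change)
  #12 pop 5: in=⊤ → ⊤ (no change)

Fixpoint:
  val[0] = ⊤
  val[1] = ⊤
  val[2] = ⊤
  val[3] = ⊤
  val[4] = ⊤
  val[5] = ⊤

12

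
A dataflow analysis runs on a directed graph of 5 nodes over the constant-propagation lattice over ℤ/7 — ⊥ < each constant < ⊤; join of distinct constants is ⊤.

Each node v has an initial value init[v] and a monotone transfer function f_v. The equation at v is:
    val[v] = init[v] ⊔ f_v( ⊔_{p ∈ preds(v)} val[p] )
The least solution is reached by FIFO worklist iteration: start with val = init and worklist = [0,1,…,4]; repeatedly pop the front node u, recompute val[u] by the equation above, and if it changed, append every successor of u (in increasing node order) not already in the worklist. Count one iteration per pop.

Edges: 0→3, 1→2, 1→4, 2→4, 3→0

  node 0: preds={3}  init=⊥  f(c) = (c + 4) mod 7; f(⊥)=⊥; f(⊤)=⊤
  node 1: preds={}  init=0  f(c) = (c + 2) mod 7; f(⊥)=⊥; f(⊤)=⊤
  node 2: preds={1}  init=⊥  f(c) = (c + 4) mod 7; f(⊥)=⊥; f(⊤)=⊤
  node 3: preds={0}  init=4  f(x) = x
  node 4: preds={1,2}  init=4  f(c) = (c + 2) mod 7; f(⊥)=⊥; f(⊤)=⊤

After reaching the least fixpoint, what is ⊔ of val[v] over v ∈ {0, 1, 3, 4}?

⊤

Worklist (7 pops):
  #1 pop 0: in=4 → 1 (was ⊥); enqueue []
  #2 pop 1: in=⊥ → 0 (no change)
  #3 pop 2: in=0 → 4 (was ⊥); enqueue []
  #4 pop 3: in=1 → ⊤ (was 4); enqueue [0]
  #5 pop 4: in=⊤ → ⊤ (was 4); enqueue []
  #6 pop 0: in=⊤ → ⊤ (was 1); enqueue [3]
  #7 pop 3: in=⊤ → ⊤ (no change)

Fixpoint:
  val[0] = ⊤
  val[1] = 0
  val[2] = 4
  val[3] = ⊤
  val[4] = ⊤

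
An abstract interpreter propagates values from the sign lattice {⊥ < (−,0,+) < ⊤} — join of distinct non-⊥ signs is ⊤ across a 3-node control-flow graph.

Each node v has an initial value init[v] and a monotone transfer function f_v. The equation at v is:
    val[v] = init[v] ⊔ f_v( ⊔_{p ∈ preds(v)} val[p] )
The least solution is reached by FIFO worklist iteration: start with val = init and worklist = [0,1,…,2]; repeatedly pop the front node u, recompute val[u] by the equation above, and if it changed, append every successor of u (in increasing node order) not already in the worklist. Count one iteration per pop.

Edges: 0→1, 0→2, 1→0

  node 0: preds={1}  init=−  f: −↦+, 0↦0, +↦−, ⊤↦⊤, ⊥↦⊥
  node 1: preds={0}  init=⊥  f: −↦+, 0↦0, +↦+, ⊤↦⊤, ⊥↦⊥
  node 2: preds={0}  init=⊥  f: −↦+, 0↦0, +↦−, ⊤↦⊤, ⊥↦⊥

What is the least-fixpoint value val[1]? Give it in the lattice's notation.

Worklist (4 pops):
  #1 pop 0: in=⊥ → − (no change)
  #2 pop 1: in=− → + (was ⊥); enqueue [0]
  #3 pop 2: in=− → + (was ⊥); enqueue []
  #4 pop 0: in=+ → − (no change)

Fixpoint:
  val[0] = −
  val[1] = +
  val[2] = +

+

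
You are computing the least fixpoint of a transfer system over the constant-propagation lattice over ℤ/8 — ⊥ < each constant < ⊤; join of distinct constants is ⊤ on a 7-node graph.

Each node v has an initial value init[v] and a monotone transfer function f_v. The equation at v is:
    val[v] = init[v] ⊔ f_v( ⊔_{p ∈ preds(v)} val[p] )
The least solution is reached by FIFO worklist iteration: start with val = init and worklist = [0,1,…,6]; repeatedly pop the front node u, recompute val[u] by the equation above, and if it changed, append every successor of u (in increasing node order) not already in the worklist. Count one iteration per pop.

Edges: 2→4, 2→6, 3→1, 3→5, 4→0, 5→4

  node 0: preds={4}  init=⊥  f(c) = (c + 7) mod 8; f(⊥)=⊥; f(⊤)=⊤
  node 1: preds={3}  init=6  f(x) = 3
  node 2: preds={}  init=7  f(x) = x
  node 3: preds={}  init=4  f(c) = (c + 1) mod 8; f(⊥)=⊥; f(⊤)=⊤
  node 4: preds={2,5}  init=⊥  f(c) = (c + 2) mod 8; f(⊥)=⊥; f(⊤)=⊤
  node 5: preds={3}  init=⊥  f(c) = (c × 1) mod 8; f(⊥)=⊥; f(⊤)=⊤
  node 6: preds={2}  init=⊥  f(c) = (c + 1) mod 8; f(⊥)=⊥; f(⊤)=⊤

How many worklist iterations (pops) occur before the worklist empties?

Trace (10 dequeues):
  [1] u=0 | in ⊥ | out ⊥ | ==
  [2] u=1 | in 4 | out ⊤ | prev 6 | push {}
  [3] u=2 | in ⊥ | out 7 | ==
  [4] u=3 | in ⊥ | out 4 | ==
  [5] u=4 | in 7 | out 1 | prev ⊥ | push {0}
  [6] u=5 | in 4 | out 4 | prev ⊥ | push {4}
  [7] u=6 | in 7 | out 0 | prev ⊥ | push {}
  [8] u=0 | in 1 | out 0 | prev ⊥ | push {}
  [9] u=4 | in ⊤ | out ⊤ | prev 1 | push {0}
  [10] u=0 | in ⊤ | out ⊤ | prev 0 | push {}

Converged values:
  [0] ⊤
  [1] ⊤
  [2] 7
  [3] 4
  [4] ⊤
  [5] 4
  [6] 0

10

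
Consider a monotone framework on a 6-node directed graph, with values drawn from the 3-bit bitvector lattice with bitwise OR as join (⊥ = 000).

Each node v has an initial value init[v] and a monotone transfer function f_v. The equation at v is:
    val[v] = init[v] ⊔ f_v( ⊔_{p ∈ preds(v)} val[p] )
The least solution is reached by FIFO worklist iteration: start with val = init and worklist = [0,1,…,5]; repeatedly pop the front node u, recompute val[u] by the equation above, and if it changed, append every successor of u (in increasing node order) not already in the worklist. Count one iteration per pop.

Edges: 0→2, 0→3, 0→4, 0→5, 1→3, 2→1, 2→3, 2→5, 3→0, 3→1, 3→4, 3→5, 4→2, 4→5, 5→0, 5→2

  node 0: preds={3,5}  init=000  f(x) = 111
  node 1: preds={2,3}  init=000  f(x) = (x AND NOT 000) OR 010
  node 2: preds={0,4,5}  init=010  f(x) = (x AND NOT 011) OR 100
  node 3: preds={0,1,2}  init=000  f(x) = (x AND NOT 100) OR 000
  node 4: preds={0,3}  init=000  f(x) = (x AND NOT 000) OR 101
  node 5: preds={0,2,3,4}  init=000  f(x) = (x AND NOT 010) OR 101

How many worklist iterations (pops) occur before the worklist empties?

10

Trace (10 dequeues):
  [1] u=0 | in 000 | out 111 | prev 000 | push {}
  [2] u=1 | in 010 | out 010 | prev 000 | push {}
  [3] u=2 | in 111 | out 110 | prev 010 | push {1}
  [4] u=3 | in 111 | out 011 | prev 000 | push {0}
  [5] u=4 | in 111 | out 111 | prev 000 | push {2}
  [6] u=5 | in 111 | out 101 | prev 000 | push {}
  [7] u=1 | in 111 | out 111 | prev 010 | push {3}
  [8] u=0 | in 111 | out 111 | ==
  [9] u=2 | in 111 | out 110 | ==
  [10] u=3 | in 111 | out 011 | ==

Converged values:
  [0] 111
  [1] 111
  [2] 110
  [3] 011
  [4] 111
  [5] 101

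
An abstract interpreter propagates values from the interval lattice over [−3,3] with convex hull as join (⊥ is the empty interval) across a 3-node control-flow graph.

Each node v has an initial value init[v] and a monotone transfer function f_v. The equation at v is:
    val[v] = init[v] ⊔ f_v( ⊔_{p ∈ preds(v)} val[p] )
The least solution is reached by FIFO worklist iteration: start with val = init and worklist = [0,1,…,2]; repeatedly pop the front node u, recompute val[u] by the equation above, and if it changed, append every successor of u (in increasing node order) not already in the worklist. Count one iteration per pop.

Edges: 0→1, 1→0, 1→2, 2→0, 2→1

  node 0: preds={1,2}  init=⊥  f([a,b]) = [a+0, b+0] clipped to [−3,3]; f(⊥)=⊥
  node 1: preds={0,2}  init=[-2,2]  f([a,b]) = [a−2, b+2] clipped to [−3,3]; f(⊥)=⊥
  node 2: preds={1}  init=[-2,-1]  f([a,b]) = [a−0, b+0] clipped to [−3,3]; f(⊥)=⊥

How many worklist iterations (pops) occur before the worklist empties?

5

Worklist (5 pops):
  #1 pop 0: in=[-2,2] → [-2,2] (was ⊥); enqueue []
  #2 pop 1: in=[-2,2] → [-3,3] (was [-2,2]); enqueue [0]
  #3 pop 2: in=[-3,3] → [-3,3] (was [-2,-1]); enqueue [1]
  #4 pop 0: in=[-3,3] → [-3,3] (was [-2,2]); enqueue []
  #5 pop 1: in=[-3,3] → [-3,3] (no change)

Fixpoint:
  val[0] = [-3,3]
  val[1] = [-3,3]
  val[2] = [-3,3]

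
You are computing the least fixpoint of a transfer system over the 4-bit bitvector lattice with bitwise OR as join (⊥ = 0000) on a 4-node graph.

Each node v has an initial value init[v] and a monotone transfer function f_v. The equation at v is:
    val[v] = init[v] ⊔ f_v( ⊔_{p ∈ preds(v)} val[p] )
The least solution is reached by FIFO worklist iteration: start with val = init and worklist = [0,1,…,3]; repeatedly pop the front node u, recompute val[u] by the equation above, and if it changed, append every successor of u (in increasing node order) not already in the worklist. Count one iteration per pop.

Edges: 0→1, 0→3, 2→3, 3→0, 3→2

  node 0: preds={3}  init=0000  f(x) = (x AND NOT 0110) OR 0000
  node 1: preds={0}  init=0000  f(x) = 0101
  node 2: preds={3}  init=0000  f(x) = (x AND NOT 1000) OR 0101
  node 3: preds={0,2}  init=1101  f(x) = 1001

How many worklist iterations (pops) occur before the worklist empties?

4

Trace (4 dequeues):
  [1] u=0 | in 1101 | out 1001 | prev 0000 | push {}
  [2] u=1 | in 1001 | out 0101 | prev 0000 | push {}
  [3] u=2 | in 1101 | out 0101 | prev 0000 | push {}
  [4] u=3 | in 1101 | out 1101 | ==

Converged values:
  [0] 1001
  [1] 0101
  [2] 0101
  [3] 1101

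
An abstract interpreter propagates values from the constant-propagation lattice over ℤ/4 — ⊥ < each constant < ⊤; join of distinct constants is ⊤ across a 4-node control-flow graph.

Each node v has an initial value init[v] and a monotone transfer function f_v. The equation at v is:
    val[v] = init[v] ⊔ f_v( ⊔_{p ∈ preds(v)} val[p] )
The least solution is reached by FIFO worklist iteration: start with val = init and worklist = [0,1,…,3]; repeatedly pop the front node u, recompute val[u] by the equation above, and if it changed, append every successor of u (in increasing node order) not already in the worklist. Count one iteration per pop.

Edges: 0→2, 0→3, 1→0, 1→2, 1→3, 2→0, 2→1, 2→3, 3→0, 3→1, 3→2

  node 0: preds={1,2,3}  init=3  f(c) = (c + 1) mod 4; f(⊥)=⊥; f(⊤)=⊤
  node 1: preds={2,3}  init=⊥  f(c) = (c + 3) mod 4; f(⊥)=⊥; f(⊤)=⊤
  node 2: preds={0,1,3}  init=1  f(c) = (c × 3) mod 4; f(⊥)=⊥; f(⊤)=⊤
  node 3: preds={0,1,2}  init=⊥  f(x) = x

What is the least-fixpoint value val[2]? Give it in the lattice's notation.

Trace (9 dequeues):
  [1] u=0 | in 1 | out ⊤ | prev 3 | push {}
  [2] u=1 | in 1 | out 0 | prev ⊥ | push {0}
  [3] u=2 | in ⊤ | out ⊤ | prev 1 | push {1}
  [4] u=3 | in ⊤ | out ⊤ | prev ⊥ | push {2}
  [5] u=0 | in ⊤ | out ⊤ | ==
  [6] u=1 | in ⊤ | out ⊤ | prev 0 | push {0,3}
  [7] u=2 | in ⊤ | out ⊤ | ==
  [8] u=0 | in ⊤ | out ⊤ | ==
  [9] u=3 | in ⊤ | out ⊤ | ==

Converged values:
  [0] ⊤
  [1] ⊤
  [2] ⊤
  [3] ⊤

⊤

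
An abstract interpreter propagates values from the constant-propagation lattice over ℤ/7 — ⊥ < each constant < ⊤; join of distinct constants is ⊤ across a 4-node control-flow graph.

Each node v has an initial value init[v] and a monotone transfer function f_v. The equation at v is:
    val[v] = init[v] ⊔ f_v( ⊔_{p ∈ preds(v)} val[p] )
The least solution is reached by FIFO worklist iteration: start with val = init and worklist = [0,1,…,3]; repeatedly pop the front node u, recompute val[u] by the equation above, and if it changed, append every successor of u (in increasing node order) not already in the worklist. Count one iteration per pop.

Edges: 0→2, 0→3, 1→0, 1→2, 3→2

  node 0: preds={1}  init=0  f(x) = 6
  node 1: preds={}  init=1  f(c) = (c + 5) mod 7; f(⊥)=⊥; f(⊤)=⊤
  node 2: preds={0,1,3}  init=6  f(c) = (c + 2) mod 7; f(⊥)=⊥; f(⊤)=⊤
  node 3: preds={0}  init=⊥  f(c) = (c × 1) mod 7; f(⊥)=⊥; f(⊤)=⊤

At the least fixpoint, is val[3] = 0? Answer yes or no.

no

Trace (5 dequeues):
  [1] u=0 | in 1 | out ⊤ | prev 0 | push {}
  [2] u=1 | in ⊥ | out 1 | ==
  [3] u=2 | in ⊤ | out ⊤ | prev 6 | push {}
  [4] u=3 | in ⊤ | out ⊤ | prev ⊥ | push {2}
  [5] u=2 | in ⊤ | out ⊤ | ==

Converged values:
  [0] ⊤
  [1] 1
  [2] ⊤
  [3] ⊤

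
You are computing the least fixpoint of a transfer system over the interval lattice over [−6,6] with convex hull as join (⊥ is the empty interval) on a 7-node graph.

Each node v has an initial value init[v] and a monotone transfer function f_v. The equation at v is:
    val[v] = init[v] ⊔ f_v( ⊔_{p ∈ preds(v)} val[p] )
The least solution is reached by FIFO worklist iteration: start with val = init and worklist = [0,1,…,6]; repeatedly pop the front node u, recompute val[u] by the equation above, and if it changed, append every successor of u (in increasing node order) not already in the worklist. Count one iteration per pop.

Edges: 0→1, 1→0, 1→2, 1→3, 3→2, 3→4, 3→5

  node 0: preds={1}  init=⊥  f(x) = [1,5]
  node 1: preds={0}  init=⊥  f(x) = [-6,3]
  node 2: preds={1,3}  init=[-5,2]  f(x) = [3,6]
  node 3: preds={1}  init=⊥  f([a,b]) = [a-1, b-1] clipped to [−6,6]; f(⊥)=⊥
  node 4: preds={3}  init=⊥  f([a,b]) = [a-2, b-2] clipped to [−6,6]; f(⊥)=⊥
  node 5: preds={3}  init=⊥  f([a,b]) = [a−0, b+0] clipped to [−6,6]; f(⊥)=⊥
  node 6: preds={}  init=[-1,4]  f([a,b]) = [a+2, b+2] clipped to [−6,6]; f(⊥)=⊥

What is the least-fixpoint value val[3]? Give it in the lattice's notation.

Iteration log — 9 steps:
  step 1. node 0  ⊔preds=⊥  new=[1,5]  old=⊥  +wl: 
  step 2. node 1  ⊔preds=[1,5]  new=[-6,3]  old=⊥  +wl: 0
  step 3. node 2  ⊔preds=[-6,3]  new=[-5,6]  old=[-5,2]  +wl: 
  step 4. node 3  ⊔preds=[-6,3]  new=[-6,2]  old=⊥  +wl: 2
  step 5. node 4  ⊔preds=[-6,2]  new=[-6,0]  old=⊥  +wl: 
  step 6. node 5  ⊔preds=[-6,2]  new=[-6,2]  old=⊥  +wl: 
  step 7. node 6  ⊔preds=⊥  new=[-1,4]  stable
  step 8. node 0  ⊔preds=[-6,3]  new=[1,5]  stable
  step 9. node 2  ⊔preds=[-6,3]  new=[-5,6]  stable

Least fixpoint reached:
  node 0: [1,5]
  node 1: [-6,3]
  node 2: [-5,6]
  node 3: [-6,2]
  node 4: [-6,0]
  node 5: [-6,2]
  node 6: [-1,4]

[-6,2]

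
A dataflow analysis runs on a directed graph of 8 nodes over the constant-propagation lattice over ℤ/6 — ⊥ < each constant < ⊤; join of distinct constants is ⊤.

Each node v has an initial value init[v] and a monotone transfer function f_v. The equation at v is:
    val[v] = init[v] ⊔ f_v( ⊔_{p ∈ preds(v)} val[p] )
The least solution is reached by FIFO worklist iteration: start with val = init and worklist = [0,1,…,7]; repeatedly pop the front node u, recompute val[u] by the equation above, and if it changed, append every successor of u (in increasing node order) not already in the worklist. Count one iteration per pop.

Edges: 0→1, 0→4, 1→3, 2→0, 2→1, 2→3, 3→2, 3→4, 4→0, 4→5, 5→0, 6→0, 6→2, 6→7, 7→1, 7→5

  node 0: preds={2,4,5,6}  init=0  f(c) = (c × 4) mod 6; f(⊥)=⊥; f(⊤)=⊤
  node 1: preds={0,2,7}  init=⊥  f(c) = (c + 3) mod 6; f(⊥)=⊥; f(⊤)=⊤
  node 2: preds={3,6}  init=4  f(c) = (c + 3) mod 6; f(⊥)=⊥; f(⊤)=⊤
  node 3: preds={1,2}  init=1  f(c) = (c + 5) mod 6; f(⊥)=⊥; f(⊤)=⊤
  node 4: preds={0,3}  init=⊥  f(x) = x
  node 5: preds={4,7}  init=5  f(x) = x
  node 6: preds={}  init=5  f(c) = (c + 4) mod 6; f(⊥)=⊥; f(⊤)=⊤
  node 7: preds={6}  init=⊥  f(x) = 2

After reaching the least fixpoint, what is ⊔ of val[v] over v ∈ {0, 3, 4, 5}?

⊤

Iteration log — 12 steps:
  step 1. node 0  ⊔preds=⊤  new=⊤  old=0  +wl: 
  step 2. node 1  ⊔preds=⊤  new=⊤  old=⊥  +wl: 
  step 3. node 2  ⊔preds=⊤  new=⊤  old=4  +wl: 0,1
  step 4. node 3  ⊔preds=⊤  new=⊤  old=1  +wl: 2
  step 5. node 4  ⊔preds=⊤  new=⊤  old=⊥  +wl: 
  step 6. node 5  ⊔preds=⊤  new=⊤  old=5  +wl: 
  step 7. node 6  ⊔preds=⊥  new=5  stable
  step 8. node 7  ⊔preds=5  new=2  old=⊥  +wl: 5
  step 9. node 0  ⊔preds=⊤  new=⊤  stable
  step 10. node 1  ⊔preds=⊤  new=⊤  stable
  step 11. node 2  ⊔preds=⊤  new=⊤  stable
  step 12. node 5  ⊔preds=⊤  new=⊤  stable

Least fixpoint reached:
  node 0: ⊤
  node 1: ⊤
  node 2: ⊤
  node 3: ⊤
  node 4: ⊤
  node 5: ⊤
  node 6: 5
  node 7: 2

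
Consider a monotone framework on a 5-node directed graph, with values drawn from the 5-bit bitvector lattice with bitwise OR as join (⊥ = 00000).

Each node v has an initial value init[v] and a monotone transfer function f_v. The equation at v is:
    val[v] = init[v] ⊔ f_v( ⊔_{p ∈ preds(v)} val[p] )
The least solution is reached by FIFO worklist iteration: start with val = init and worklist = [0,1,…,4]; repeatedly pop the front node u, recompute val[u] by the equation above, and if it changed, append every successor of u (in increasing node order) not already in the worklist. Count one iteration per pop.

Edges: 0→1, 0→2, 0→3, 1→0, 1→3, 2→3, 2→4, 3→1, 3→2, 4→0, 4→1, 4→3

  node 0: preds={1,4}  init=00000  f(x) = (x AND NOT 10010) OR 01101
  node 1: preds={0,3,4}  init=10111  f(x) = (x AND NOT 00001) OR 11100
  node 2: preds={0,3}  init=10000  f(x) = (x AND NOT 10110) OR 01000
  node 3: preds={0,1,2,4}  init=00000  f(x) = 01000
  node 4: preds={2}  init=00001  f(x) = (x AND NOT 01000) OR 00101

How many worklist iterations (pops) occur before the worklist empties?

Worklist (9 pops):
  #1 pop 0: in=10111 → 01101 (was 00000); enqueue []
  #2 pop 1: in=01101 → 11111 (was 10111); enqueue [0]
  #3 pop 2: in=01101 → 11001 (was 10000); enqueue []
  #4 pop 3: in=11111 → 01000 (was 00000); enqueue [1,2]
  #5 pop 4: in=11001 → 10101 (was 00001); enqueue [3]
  #6 pop 0: in=11111 → 01101 (no change)
  #7 pop 1: in=11101 → 11111 (no change)
  #8 pop 2: in=01101 → 11001 (no change)
  #9 pop 3: in=11111 → 01000 (no change)

Fixpoint:
  val[0] = 01101
  val[1] = 11111
  val[2] = 11001
  val[3] = 01000
  val[4] = 10101

9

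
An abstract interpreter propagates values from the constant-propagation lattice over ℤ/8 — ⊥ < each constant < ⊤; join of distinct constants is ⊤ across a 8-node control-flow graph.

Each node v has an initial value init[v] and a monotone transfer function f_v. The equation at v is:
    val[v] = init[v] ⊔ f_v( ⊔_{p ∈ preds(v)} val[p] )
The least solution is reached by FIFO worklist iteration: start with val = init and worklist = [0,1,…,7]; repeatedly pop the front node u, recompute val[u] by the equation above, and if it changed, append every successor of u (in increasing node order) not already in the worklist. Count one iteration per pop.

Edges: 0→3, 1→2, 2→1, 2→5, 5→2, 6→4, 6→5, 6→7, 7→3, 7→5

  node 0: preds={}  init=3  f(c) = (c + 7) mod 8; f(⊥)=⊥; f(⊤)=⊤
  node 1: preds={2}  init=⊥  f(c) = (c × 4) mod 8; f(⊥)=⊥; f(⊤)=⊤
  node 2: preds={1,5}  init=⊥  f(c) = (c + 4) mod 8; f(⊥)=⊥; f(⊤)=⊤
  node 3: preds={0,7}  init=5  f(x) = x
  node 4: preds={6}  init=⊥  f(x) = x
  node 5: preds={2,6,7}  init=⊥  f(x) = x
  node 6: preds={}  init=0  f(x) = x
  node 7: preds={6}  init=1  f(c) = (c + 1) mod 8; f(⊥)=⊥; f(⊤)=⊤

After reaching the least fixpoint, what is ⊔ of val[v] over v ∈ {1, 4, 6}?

Trace (12 dequeues):
  [1] u=0 | in ⊥ | out 3 | ==
  [2] u=1 | in ⊥ | out ⊥ | ==
  [3] u=2 | in ⊥ | out ⊥ | ==
  [4] u=3 | in ⊤ | out ⊤ | prev 5 | push {}
  [5] u=4 | in 0 | out 0 | prev ⊥ | push {}
  [6] u=5 | in ⊤ | out ⊤ | prev ⊥ | push {2}
  [7] u=6 | in ⊥ | out 0 | ==
  [8] u=7 | in 0 | out 1 | ==
  [9] u=2 | in ⊤ | out ⊤ | prev ⊥ | push {1,5}
  [10] u=1 | in ⊤ | out ⊤ | prev ⊥ | push {2}
  [11] u=5 | in ⊤ | out ⊤ | ==
  [12] u=2 | in ⊤ | out ⊤ | ==

Converged values:
  [0] 3
  [1] ⊤
  [2] ⊤
  [3] ⊤
  [4] 0
  [5] ⊤
  [6] 0
  [7] 1

⊤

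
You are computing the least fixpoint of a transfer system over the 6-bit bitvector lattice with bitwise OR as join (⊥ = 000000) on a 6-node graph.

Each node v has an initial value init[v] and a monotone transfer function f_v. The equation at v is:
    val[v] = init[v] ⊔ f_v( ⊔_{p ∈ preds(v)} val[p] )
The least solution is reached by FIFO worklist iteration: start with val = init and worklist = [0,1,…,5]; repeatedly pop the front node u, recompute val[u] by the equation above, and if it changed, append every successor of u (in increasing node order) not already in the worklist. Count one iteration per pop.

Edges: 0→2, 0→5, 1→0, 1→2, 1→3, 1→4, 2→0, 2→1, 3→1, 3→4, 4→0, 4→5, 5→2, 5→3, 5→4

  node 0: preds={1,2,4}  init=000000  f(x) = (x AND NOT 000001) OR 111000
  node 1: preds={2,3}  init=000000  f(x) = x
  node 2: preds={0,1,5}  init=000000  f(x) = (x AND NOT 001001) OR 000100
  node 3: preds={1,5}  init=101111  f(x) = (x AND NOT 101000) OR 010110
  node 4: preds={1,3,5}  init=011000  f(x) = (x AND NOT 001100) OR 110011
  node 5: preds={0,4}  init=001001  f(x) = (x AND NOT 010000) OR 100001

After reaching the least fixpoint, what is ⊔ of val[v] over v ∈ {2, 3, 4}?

Worklist (16 pops):
  #1 pop 0: in=011000 → 111000 (was 000000); enqueue []
  #2 pop 1: in=101111 → 101111 (was 000000); enqueue [0]
  #3 pop 2: in=111111 → 110110 (was 000000); enqueue [1]
  #4 pop 3: in=101111 → 111111 (was 101111); enqueue []
  #5 pop 4: in=111111 → 111011 (was 011000); enqueue []
  #6 pop 5: in=111011 → 101011 (was 001001); enqueue [2,3,4]
  #7 pop 0: in=111111 → 111110 (was 111000); enqueue [5]
  #8 pop 1: in=111111 → 111111 (was 101111); enqueue [0]
  #9 pop 2: in=111111 → 110110 (no change)
  #10 pop 3: in=111111 → 111111 (no change)
  #11 pop 4: in=111111 → 111011 (no change)
  #12 pop 5: in=111111 → 101111 (was 101011); enqueue [2,3,4]
  #13 pop 0: in=111111 → 111110 (no change)
  #14 pop 2: in=111111 → 110110 (no change)
  #15 pop 3: in=111111 → 111111 (no change)
  #16 pop 4: in=111111 → 111011 (no change)

Fixpoint:
  val[0] = 111110
  val[1] = 111111
  val[2] = 110110
  val[3] = 111111
  val[4] = 111011
  val[5] = 101111

111111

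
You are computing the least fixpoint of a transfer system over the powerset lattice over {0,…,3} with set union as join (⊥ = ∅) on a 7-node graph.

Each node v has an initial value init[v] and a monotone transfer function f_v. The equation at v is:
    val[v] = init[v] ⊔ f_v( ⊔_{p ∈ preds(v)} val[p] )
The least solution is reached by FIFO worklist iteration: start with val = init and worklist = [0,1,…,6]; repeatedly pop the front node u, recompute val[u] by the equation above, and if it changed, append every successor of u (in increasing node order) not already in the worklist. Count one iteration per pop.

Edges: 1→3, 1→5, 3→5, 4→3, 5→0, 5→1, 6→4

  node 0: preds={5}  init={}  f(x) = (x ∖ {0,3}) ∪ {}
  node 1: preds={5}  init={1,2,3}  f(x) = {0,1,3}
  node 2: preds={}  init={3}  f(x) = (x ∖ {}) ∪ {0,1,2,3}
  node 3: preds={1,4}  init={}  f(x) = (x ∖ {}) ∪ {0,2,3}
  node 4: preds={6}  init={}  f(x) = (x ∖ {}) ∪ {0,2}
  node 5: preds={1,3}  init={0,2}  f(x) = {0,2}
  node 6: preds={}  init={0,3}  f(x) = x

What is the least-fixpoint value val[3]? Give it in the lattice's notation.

Worklist (8 pops):
  #1 pop 0: in={0,2} → {2} (was {}); enqueue []
  #2 pop 1: in={0,2} → {0,1,2,3} (was {1,2,3}); enqueue []
  #3 pop 2: in={} → {0,1,2,3} (was {3}); enqueue []
  #4 pop 3: in={0,1,2,3} → {0,1,2,3} (was {}); enqueue []
  #5 pop 4: in={0,3} → {0,2,3} (was {}); enqueue [3]
  #6 pop 5: in={0,1,2,3} → {0,2} (no change)
  #7 pop 6: in={} → {0,3} (no change)
  #8 pop 3: in={0,1,2,3} → {0,1,2,3} (no change)

Fixpoint:
  val[0] = {2}
  val[1] = {0,1,2,3}
  val[2] = {0,1,2,3}
  val[3] = {0,1,2,3}
  val[4] = {0,2,3}
  val[5] = {0,2}
  val[6] = {0,3}

{0,1,2,3}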